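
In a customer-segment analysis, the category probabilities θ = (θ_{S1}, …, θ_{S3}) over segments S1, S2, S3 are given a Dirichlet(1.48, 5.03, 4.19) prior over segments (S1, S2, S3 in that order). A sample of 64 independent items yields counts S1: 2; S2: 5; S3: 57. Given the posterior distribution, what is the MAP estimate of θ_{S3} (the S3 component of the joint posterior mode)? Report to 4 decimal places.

0.8395

The Dirichlet prior is conjugate to the Multinomial likelihood: each posterior αⱼ = prior αⱼ + observed count nⱼ.
Posterior concentration: (3.48, 10.03, 61.19), total = 74.70.
Joint mode component: (α_{S3}−1)/(Σα−K) = 60.19/71.70 = 0.8395.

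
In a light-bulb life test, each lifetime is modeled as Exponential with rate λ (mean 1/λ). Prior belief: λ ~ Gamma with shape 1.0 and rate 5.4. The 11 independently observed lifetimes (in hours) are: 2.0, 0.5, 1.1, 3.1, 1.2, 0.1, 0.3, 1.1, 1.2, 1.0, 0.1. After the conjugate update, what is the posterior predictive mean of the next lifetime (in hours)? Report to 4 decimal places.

1.5545

With a Gamma(shape α, rate β) prior on the exponential rate λ, the posterior after n observations with total T = Σxᵢ is Gamma(α+n, β+T).
Sum of observations T = 11.7 hours; n = 11.
Posterior: Gamma(1.0+11, 5.4+11.7) = Gamma(12.0, 17.1).
The predictive distribution for the next observation is Lomax; its mean is β/(α−1) = 17.1/11.0 = 1.5545.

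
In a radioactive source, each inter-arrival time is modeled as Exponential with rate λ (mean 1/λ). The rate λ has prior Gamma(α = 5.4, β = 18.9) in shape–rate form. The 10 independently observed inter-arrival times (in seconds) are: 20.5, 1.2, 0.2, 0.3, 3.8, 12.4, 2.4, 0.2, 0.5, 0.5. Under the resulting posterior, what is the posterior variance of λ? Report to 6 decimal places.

0.004152

With a Gamma(shape α, rate β) prior on the exponential rate λ, the posterior after n observations with total T = Σxᵢ is Gamma(α+n, β+T).
Sum of observations T = 42.0 seconds; n = 10.
Posterior: Gamma(5.4+10, 18.9+42.0) = Gamma(15.4, 60.9).
Var = α/β² = 0.004152.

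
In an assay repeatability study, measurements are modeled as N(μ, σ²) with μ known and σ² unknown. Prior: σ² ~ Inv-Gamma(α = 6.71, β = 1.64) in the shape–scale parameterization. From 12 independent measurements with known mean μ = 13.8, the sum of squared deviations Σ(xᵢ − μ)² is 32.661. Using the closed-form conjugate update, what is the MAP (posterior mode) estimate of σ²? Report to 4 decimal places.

With known mean μ and an Inverse-Gamma(α, β) prior on σ², the Normal likelihood is conjugate: posterior is Inv-Gamma(α + n/2, β + Σ(xᵢ−μ)²/2).
Posterior: Inv-Gamma(6.71 + 12/2, 1.64 + 32.661/2) = Inv-Gamma(12.71, 17.9705).
Mode = β/(α+1) = 17.9705/13.71 = 1.3108.

1.3108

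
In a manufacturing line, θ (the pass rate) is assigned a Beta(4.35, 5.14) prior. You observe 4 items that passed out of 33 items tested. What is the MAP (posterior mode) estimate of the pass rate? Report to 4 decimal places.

The Beta prior is conjugate to a Binomial/Bernoulli likelihood; the update adds successes to α and failures to β.
Posterior: Beta(α+k, β+n−k) = Beta(4.35+4, 5.14+29) = Beta(8.35, 34.14).
Mode of Beta(a,b) for a,b>1 is (a−1)/(a+b−2) = 7.35/40.49 = 0.1815.

0.1815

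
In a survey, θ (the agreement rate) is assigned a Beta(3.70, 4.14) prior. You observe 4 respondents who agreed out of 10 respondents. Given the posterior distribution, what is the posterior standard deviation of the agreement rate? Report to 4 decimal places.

0.1141

The Beta prior is conjugate to a Binomial/Bernoulli likelihood; the update adds successes to α and failures to β.
Posterior: Beta(α+k, β+n−k) = Beta(3.70+4, 4.14+6) = Beta(7.70, 10.14).
Var = αβ/((α+β)²(α+β+1)) = 7.70·10.14/(17.84²·18.84) = 0.01302141; SD = √0.01302141 = 0.1141.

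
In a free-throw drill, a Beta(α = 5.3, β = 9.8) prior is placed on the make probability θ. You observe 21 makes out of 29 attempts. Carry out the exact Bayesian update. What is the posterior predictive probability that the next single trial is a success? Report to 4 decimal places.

The Beta prior is conjugate to a Binomial/Bernoulli likelihood; the update adds successes to α and failures to β.
Posterior: Beta(α+k, β+n−k) = Beta(5.3+21, 9.8+8) = Beta(26.3, 17.8).
For a single future Bernoulli trial, P(success | data) = α/(α+β) = 0.5964.

0.5964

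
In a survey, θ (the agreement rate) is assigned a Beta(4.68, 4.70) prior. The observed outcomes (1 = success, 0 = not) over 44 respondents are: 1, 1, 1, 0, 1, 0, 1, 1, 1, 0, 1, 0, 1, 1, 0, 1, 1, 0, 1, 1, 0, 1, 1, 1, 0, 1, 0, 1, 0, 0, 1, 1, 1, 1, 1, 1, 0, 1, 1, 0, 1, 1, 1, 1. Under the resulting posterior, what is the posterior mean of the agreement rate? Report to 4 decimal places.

The Beta prior is conjugate to a Binomial/Bernoulli likelihood; the update adds successes to α and failures to β.
Posterior: Beta(α+k, β+n−k) = Beta(4.68+31, 4.70+13) = Beta(35.68, 17.70).
Posterior mean = α/(α+β) = 35.68/53.38 = 0.6684.

0.6684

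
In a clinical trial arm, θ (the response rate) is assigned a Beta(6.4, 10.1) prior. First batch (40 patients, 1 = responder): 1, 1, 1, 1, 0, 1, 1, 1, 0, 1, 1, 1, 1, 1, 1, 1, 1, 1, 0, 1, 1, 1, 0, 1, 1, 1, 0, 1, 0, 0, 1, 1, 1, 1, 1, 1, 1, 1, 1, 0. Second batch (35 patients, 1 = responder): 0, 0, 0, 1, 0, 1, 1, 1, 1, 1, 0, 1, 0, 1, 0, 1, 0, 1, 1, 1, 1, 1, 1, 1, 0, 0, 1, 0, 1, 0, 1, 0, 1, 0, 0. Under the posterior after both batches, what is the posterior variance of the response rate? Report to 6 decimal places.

The Beta prior is conjugate to a Binomial/Bernoulli likelihood; the update adds successes to α and failures to β.
After batch 1: Beta(6.4+32, 10.1+8) = Beta(38.4, 18.1).
After batch 2: Beta(38.4+20, 18.1+15) = Beta(58.4, 33.1).
Var = αβ/((α+β)²(α+β+1)) = 58.4·33.1/(91.5²·92.5) = 0.002496.

0.002496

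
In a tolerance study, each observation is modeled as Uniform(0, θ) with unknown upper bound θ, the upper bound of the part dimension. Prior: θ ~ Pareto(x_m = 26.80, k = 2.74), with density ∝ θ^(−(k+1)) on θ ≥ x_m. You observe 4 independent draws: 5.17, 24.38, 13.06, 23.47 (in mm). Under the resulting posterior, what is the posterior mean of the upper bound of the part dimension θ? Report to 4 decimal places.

A Pareto(scale x_m, shape k) prior on the upper bound θ of Uniform(0, θ) is conjugate: posterior is Pareto(max(x_m, max xᵢ), k + n).
Sample maximum = 24.38; prior scale x_m = 26.80 → posterior scale = max = 26.80.
Posterior shape = 2.74 + 4 = 6.74.
E[θ|data] = k·x_m/(k−1) = 6.74·26.80/5.74 = 31.4690.

31.4690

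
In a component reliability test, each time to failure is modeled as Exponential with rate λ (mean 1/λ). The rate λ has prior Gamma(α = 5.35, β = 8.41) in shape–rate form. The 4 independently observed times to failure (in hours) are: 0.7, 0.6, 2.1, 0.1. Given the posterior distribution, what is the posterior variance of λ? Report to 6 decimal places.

0.065916

With a Gamma(shape α, rate β) prior on the exponential rate λ, the posterior after n observations with total T = Σxᵢ is Gamma(α+n, β+T).
Sum of observations T = 3.5 hours; n = 4.
Posterior: Gamma(5.35+4, 8.41+3.5) = Gamma(9.35, 11.91).
Var = α/β² = 0.065916.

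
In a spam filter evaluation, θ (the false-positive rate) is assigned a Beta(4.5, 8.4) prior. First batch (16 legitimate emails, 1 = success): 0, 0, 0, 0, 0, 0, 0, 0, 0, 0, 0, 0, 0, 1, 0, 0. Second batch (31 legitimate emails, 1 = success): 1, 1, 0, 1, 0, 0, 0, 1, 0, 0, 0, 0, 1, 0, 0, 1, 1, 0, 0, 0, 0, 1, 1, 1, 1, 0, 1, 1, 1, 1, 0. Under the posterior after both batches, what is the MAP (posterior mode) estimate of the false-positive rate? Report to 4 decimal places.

The Beta prior is conjugate to a Binomial/Bernoulli likelihood; the update adds successes to α and failures to β.
After batch 1: Beta(4.5+1, 8.4+15) = Beta(5.5, 23.4).
After batch 2: Beta(5.5+15, 23.4+16) = Beta(20.5, 39.4).
Mode of Beta(a,b) for a,b>1 is (a−1)/(a+b−2) = 19.5/57.9 = 0.3368.

0.3368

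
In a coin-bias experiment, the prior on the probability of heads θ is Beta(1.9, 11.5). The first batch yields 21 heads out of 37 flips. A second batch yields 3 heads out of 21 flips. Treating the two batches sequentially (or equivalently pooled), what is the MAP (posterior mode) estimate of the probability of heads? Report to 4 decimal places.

The Beta prior is conjugate to a Binomial/Bernoulli likelihood; the update adds successes to α and failures to β.
After batch 1: Beta(1.9+21, 11.5+16) = Beta(22.9, 27.5).
After batch 2: Beta(22.9+3, 27.5+18) = Beta(25.9, 45.5).
Mode of Beta(a,b) for a,b>1 is (a−1)/(a+b−2) = 24.9/69.4 = 0.3588.

0.3588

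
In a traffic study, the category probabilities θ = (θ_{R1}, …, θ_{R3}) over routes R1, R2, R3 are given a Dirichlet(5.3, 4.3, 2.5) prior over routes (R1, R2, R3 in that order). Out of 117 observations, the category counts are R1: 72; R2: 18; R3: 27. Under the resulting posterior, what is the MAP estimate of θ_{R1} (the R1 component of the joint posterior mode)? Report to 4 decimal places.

0.6051

The Dirichlet prior is conjugate to the Multinomial likelihood: each posterior αⱼ = prior αⱼ + observed count nⱼ.
Posterior concentration: (77.3, 22.3, 29.5), total = 129.1.
Joint mode component: (α_{R1}−1)/(Σα−K) = 76.3/126.1 = 0.6051.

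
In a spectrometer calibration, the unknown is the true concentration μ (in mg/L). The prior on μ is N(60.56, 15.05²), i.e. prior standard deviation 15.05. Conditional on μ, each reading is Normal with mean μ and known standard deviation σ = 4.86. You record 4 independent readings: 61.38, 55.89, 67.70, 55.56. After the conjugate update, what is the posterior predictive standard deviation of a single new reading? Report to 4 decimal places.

5.4198

For Normal data with known variance σ², a Normal(μ₀, σ₀²) prior on μ is conjugate. Posterior precision = 1/σ₀² + n/σ²; posterior mean is the precision-weighted average of μ₀ and x̄.
σ₀² = 15.05² = 226.5025, σ² = 4.86² = 23.6196; σ² + n·σ₀² = 23.6196 + 4·226.5025 = 929.6296.
Posterior precision = 1/σ₀² + n/σ² = 1/226.5025 + 4/23.6196 = (σ² + n·σ₀²)/(σ₀²σ²) = 929.6296/(226.5025·23.6196); posterior variance σₙ² = σ₀²σ²/(σ² + n·σ₀²) = 226.5025·23.6196/929.6296 = 5.754871.
Predictive variance for one new observation = σₙ² + σ² = 226.5025·23.6196/929.6296 + 23.6196 = σ²·(σ₀² + 929.6296)/929.6296 = 23.6196·1156.1321/929.6296 = 29.374471; SD = √(23.6196·1156.1321/929.6296) = 5.4198.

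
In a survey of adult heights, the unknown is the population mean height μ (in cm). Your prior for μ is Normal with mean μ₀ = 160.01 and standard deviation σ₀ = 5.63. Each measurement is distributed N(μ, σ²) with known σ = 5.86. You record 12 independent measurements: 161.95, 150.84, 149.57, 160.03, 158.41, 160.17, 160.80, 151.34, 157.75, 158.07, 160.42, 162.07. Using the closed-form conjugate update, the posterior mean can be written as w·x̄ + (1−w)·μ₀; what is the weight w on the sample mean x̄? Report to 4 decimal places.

0.9172

For Normal data with known variance σ², a Normal(μ₀, σ₀²) prior on μ is conjugate. Posterior precision = 1/σ₀² + n/σ²; posterior mean is the precision-weighted average of μ₀ and x̄.
σ₀² = 5.63² = 31.6969, σ² = 5.86² = 34.3396. Prior precision 1/σ₀² = 1/31.6969; data precision n/σ² = 12/34.3396.
w = (n/σ²)/(1/σ₀² + n/σ²) = n·σ₀²/(σ² + n·σ₀²) = 12·31.6969/(34.3396 + 12·31.6969) = 380.3628/414.7024 = 0.9172.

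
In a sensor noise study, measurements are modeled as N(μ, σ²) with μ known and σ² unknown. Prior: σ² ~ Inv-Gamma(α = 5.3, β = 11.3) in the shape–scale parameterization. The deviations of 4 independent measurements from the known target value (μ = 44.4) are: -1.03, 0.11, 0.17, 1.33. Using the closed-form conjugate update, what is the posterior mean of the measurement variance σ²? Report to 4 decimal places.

With known mean μ and an Inverse-Gamma(α, β) prior on σ², the Normal likelihood is conjugate: posterior is Inv-Gamma(α + n/2, β + Σ(xᵢ−μ)²/2).
Σ(xᵢ−μ)² = (-1.03)² + (0.11)² + (0.17)² + (1.33)² = 2.8708.
Posterior: Inv-Gamma(5.3 + 4/2, 11.3 + 2.8708/2) = Inv-Gamma(7.30, 12.73540).
E[σ²|data] = β/(α−1) = 12.73540/6.30 = 2.0215.

2.0215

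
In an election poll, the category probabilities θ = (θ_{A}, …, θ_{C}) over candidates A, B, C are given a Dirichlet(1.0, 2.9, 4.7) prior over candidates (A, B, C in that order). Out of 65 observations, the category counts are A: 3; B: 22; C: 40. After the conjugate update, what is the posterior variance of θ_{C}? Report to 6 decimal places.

0.003197

The Dirichlet prior is conjugate to the Multinomial likelihood: each posterior αⱼ = prior αⱼ + observed count nⱼ.
Posterior concentration: (4.0, 24.9, 44.7), total = 73.6.
Var[θ_j] = α_j(Σα−α_j)/((Σα)²(Σα+1)) = 44.7·28.9/(73.6²·74.6) = 0.003197.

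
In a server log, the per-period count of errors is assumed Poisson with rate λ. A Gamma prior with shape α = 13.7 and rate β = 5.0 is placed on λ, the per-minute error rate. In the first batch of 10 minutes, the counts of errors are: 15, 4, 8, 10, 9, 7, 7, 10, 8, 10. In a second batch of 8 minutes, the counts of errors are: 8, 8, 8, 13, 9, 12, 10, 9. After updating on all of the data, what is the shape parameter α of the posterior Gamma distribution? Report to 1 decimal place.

With a Gamma(shape α, rate β) prior, the Poisson likelihood is conjugate: the posterior is Gamma(α + ΣXᵢ, β + n).
Batch 1: sum of counts S = 88 over n = 10 minutes.
After batch 1: Gamma(α+S, β+n) = Gamma(13.7+88, 5.0+10) = Gamma(101.7, 15.0).
Batch 2: sum of counts S = 77 over n = 8 minutes.
After batch 2: Gamma(α+S, β+n) = Gamma(101.7+77, 15.0+8) = Gamma(178.7, 23.0).
Posterior α = 178.7.

178.7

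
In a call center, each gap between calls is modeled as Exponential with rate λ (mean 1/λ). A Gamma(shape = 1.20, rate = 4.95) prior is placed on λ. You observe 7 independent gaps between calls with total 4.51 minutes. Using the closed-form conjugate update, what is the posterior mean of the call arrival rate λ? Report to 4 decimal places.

With a Gamma(shape α, rate β) prior on the exponential rate λ, the posterior after n observations with total T = Σxᵢ is Gamma(α+n, β+T).
Posterior: Gamma(1.20+7, 4.95+4.51) = Gamma(8.20, 9.46).
Posterior mean of λ = α/β = 8.20/9.46 = 0.8668.

0.8668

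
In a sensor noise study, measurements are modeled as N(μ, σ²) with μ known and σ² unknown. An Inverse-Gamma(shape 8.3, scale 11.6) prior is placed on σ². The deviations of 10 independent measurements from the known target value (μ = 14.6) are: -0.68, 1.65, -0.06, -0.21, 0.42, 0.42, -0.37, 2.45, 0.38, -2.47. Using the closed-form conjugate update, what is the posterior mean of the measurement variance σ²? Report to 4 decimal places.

1.5923

With known mean μ and an Inverse-Gamma(α, β) prior on σ², the Normal likelihood is conjugate: posterior is Inv-Gamma(α + n/2, β + Σ(xᵢ−μ)²/2).
Σ(xᵢ−μ)² = (-0.68)² + (1.65)² + (-0.06)² + (-0.21)² + (0.42)² + (0.42)² + (-0.37)² + (2.45)² + (0.38)² + (-2.47)² = 15.9701.
Posterior: Inv-Gamma(8.3 + 10/2, 11.6 + 15.9701/2) = Inv-Gamma(13.30, 19.58505).
E[σ²|data] = β/(α−1) = 19.58505/12.30 = 1.5923.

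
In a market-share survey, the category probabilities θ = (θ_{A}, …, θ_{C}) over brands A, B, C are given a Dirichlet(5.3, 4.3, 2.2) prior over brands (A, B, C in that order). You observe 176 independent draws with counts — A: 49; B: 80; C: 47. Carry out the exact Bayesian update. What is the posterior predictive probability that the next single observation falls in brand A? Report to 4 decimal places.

The Dirichlet prior is conjugate to the Multinomial likelihood: each posterior αⱼ = prior αⱼ + observed count nⱼ.
Posterior concentration: (54.3, 84.3, 49.2), total = 187.8.
P(next = A | data) = α_{A}/Σα = 0.2891.

0.2891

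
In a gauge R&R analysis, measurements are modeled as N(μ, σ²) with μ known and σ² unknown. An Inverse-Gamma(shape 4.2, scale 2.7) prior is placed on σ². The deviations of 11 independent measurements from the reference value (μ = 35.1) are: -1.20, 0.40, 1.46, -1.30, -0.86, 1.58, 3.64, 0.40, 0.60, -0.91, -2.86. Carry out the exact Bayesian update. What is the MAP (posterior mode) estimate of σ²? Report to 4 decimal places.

1.7213

With known mean μ and an Inverse-Gamma(α, β) prior on σ², the Normal likelihood is conjugate: posterior is Inv-Gamma(α + n/2, β + Σ(xᵢ−μ)²/2).
Σ(xᵢ−μ)² = (-1.20)² + (0.40)² + (1.46)² + (-1.30)² + (-0.86)² + (1.58)² + (3.64)² + (0.40)² + (0.60)² + (-0.91)² + (-2.86)² = 31.4349.
Posterior: Inv-Gamma(4.2 + 11/2, 2.7 + 31.4349/2) = Inv-Gamma(9.70, 18.41745).
Mode = β/(α+1) = 18.41745/10.70 = 1.7213.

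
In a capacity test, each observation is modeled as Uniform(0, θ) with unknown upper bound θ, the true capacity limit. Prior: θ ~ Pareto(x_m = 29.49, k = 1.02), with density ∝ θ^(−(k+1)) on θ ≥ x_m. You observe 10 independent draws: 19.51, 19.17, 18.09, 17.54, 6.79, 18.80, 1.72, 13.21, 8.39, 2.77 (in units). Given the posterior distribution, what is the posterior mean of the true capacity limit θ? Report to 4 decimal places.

A Pareto(scale x_m, shape k) prior on the upper bound θ of Uniform(0, θ) is conjugate: posterior is Pareto(max(x_m, max xᵢ), k + n).
Sample maximum = 19.51; prior scale x_m = 29.49 → posterior scale = max = 29.49.
Posterior shape = 1.02 + 10 = 11.02.
E[θ|data] = k·x_m/(k−1) = 11.02·29.49/10.02 = 32.4331.

32.4331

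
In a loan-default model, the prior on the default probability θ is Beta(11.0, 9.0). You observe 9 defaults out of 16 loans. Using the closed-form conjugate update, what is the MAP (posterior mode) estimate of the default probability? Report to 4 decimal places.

0.5588

The Beta prior is conjugate to a Binomial/Bernoulli likelihood; the update adds successes to α and failures to β.
Posterior: Beta(α+k, β+n−k) = Beta(11.0+9, 9.0+7) = Beta(20.0, 16.0).
Mode of Beta(a,b) for a,b>1 is (a−1)/(a+b−2) = 19.0/34.0 = 0.5588.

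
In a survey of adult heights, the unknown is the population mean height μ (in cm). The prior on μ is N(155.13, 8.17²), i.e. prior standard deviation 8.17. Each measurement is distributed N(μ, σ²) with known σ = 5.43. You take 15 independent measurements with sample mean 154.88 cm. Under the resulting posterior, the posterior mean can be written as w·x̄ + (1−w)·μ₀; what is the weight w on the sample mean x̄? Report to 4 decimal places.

0.9714

For Normal data with known variance σ², a Normal(μ₀, σ₀²) prior on μ is conjugate. Posterior precision = 1/σ₀² + n/σ²; posterior mean is the precision-weighted average of μ₀ and x̄.
σ₀² = 8.17² = 66.7489, σ² = 5.43² = 29.4849. Prior precision 1/σ₀² = 1/66.7489; data precision n/σ² = 15/29.4849.
w = (n/σ²)/(1/σ₀² + n/σ²) = n·σ₀²/(σ² + n·σ₀²) = 15·66.7489/(29.4849 + 15·66.7489) = 1001.2335/1030.7184 = 0.9714.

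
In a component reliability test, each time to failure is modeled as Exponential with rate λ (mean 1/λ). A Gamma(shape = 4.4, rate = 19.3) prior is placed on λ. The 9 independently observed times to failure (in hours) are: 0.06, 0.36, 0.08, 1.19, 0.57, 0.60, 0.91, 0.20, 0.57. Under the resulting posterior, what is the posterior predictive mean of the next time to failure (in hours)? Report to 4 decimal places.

1.9226

With a Gamma(shape α, rate β) prior on the exponential rate λ, the posterior after n observations with total T = Σxᵢ is Gamma(α+n, β+T).
Sum of observations T = 4.54 hours; n = 9.
Posterior: Gamma(4.4+9, 19.3+4.54) = Gamma(13.4, 23.84).
The predictive distribution for the next observation is Lomax; its mean is β/(α−1) = 23.84/12.4 = 1.9226.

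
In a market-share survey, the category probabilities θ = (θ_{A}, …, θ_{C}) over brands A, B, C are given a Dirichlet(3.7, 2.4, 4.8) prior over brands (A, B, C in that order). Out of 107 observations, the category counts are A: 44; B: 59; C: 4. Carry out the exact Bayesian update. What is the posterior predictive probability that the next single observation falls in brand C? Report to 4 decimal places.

0.0746

The Dirichlet prior is conjugate to the Multinomial likelihood: each posterior αⱼ = prior αⱼ + observed count nⱼ.
Posterior concentration: (47.7, 61.4, 8.8), total = 117.9.
P(next = C | data) = α_{C}/Σα = 0.0746.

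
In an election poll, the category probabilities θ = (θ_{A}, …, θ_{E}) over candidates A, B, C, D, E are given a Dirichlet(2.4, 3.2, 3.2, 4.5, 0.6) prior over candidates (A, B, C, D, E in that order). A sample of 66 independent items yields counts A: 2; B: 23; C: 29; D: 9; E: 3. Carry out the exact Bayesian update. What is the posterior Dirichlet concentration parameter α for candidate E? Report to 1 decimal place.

The Dirichlet prior is conjugate to the Multinomial likelihood: each posterior αⱼ = prior αⱼ + observed count nⱼ.
Posterior concentration: (4.4, 26.2, 32.2, 13.5, 3.6), total = 79.9.
α_{E} = 0.6 + 3 = 3.6.

3.6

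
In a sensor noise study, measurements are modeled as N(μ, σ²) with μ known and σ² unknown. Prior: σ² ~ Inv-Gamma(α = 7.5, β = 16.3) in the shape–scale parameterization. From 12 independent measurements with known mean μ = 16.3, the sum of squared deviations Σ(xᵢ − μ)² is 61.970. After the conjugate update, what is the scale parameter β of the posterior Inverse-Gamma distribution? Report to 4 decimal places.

With known mean μ and an Inverse-Gamma(α, β) prior on σ², the Normal likelihood is conjugate: posterior is Inv-Gamma(α + n/2, β + Σ(xᵢ−μ)²/2).
Posterior: Inv-Gamma(7.5 + 12/2, 16.3 + 61.970/2) = Inv-Gamma(13.50, 47.2850).
Posterior β = 47.2850.

47.2850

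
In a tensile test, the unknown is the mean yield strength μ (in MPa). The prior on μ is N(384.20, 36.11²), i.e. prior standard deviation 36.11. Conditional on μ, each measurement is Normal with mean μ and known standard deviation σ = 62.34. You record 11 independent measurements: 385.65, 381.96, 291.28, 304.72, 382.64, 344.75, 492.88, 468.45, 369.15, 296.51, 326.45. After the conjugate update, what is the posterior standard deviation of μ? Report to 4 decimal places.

For Normal data with known variance σ², a Normal(μ₀, σ₀²) prior on μ is conjugate. Posterior precision = 1/σ₀² + n/σ²; posterior mean is the precision-weighted average of μ₀ and x̄.
σ₀² = 36.11² = 1303.9321, σ² = 62.34² = 3886.2756; σ² + n·σ₀² = 3886.2756 + 11·1303.9321 = 18229.5287.
Posterior precision = 1/σ₀² + n/σ² = 1/1303.9321 + 11/3886.2756 = (σ² + n·σ₀²)/(σ₀²σ²) = 18229.5287/(1303.9321·3886.2756); posterior variance σₙ² = σ₀²σ²/(σ² + n·σ₀²) = 1303.9321·3886.2756/18229.5287 = 277.979732.
Posterior SD = √σₙ² = √(1303.9321·3886.2756/18229.5287) = 16.6727.

16.6727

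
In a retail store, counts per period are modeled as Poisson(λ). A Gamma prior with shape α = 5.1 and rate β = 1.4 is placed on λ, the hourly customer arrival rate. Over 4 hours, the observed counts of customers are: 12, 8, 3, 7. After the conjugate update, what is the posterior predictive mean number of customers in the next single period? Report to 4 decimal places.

6.5000

With a Gamma(shape α, rate β) prior, the Poisson likelihood is conjugate: the posterior is Gamma(α + ΣXᵢ, β + n).
Sum of counts S = 30 over n = 4 hours.
Posterior: Gamma(α+S, β+n) = Gamma(5.1+30, 1.4+4) = Gamma(35.1, 5.4).
The predictive distribution for one future period is NegBinom with mean α/β = 6.5000.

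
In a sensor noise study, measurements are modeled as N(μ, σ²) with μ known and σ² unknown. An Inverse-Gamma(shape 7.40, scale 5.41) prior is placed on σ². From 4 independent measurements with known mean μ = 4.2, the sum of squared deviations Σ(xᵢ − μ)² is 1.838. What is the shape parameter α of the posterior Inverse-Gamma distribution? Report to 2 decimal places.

9.40

With known mean μ and an Inverse-Gamma(α, β) prior on σ², the Normal likelihood is conjugate: posterior is Inv-Gamma(α + n/2, β + Σ(xᵢ−μ)²/2).
Posterior: Inv-Gamma(7.40 + 4/2, 5.41 + 1.838/2) = Inv-Gamma(9.40, 6.3290).
Posterior α = 9.40.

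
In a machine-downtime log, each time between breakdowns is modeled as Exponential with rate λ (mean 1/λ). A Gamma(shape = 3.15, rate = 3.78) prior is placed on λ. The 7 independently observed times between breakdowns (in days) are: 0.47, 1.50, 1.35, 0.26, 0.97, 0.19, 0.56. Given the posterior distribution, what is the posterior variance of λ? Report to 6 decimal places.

0.123110

With a Gamma(shape α, rate β) prior on the exponential rate λ, the posterior after n observations with total T = Σxᵢ is Gamma(α+n, β+T).
Sum of observations T = 5.30 days; n = 7.
Posterior: Gamma(3.15+7, 3.78+5.30) = Gamma(10.15, 9.08).
Var = α/β² = 0.123110.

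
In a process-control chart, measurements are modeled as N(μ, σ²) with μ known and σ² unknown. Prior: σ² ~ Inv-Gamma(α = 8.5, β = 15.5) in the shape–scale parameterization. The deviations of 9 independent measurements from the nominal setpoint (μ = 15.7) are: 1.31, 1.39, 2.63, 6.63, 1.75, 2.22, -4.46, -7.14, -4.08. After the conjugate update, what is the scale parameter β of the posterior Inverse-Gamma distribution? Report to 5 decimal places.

With known mean μ and an Inverse-Gamma(α, β) prior on σ², the Normal likelihood is conjugate: posterior is Inv-Gamma(α + n/2, β + Σ(xᵢ−μ)²/2).
Σ(xᵢ−μ)² = (1.31)² + (1.39)² + (2.63)² + (6.63)² + (1.75)² + (2.22)² + (-4.46)² + (-7.14)² + (-4.08)² = 150.0305.
Posterior: Inv-Gamma(8.5 + 9/2, 15.5 + 150.0305/2) = Inv-Gamma(13.00, 90.51525).
Posterior β = 90.51525.

90.51525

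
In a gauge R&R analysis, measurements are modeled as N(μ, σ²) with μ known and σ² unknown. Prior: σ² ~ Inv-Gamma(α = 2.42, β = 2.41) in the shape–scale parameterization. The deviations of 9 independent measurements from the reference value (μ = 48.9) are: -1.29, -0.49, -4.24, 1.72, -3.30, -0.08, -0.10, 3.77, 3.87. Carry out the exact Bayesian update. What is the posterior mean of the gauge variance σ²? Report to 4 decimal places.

With known mean μ and an Inverse-Gamma(α, β) prior on σ², the Normal likelihood is conjugate: posterior is Inv-Gamma(α + n/2, β + Σ(xᵢ−μ)²/2).
Σ(xᵢ−μ)² = (-1.29)² + (-0.49)² + (-4.24)² + (1.72)² + (-3.30)² + (-0.08)² + (-0.10)² + (3.77)² + (3.87)² = 62.9364.
Posterior: Inv-Gamma(2.42 + 9/2, 2.41 + 62.9364/2) = Inv-Gamma(6.92, 33.87820).
E[σ²|data] = β/(α−1) = 33.87820/5.92 = 5.7227.

5.7227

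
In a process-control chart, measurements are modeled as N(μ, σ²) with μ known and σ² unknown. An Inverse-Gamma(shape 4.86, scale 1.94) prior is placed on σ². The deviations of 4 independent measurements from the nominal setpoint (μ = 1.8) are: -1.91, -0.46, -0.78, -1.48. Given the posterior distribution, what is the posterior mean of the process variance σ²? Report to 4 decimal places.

With known mean μ and an Inverse-Gamma(α, β) prior on σ², the Normal likelihood is conjugate: posterior is Inv-Gamma(α + n/2, β + Σ(xᵢ−μ)²/2).
Σ(xᵢ−μ)² = (-1.91)² + (-0.46)² + (-0.78)² + (-1.48)² = 6.6585.
Posterior: Inv-Gamma(4.86 + 4/2, 1.94 + 6.6585/2) = Inv-Gamma(6.86, 5.26925).
E[σ²|data] = β/(α−1) = 5.26925/5.86 = 0.8992.

0.8992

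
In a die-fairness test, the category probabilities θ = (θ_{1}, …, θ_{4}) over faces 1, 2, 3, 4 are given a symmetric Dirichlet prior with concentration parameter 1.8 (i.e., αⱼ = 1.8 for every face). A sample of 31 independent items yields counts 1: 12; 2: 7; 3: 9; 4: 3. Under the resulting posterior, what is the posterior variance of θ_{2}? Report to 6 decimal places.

0.004523

The Dirichlet prior is conjugate to the Multinomial likelihood: each posterior αⱼ = prior αⱼ + observed count nⱼ.
Posterior concentration: (13.8, 8.8, 10.8, 4.8), total = 38.2.
Var[θ_j] = α_j(Σα−α_j)/((Σα)²(Σα+1)) = 8.8·29.4/(38.2²·39.2) = 0.004523.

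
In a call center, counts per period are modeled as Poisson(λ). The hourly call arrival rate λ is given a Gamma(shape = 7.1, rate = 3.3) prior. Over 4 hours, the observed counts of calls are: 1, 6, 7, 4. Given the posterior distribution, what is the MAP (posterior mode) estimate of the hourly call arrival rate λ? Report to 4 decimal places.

With a Gamma(shape α, rate β) prior, the Poisson likelihood is conjugate: the posterior is Gamma(α + ΣXᵢ, β + n).
Sum of counts S = 18 over n = 4 hours.
Posterior: Gamma(α+S, β+n) = Gamma(7.1+18, 3.3+4) = Gamma(25.1, 7.3).
Mode of Gamma(α,β) for α≥1 is (α−1)/β = 24.1/7.3 = 3.3014.

3.3014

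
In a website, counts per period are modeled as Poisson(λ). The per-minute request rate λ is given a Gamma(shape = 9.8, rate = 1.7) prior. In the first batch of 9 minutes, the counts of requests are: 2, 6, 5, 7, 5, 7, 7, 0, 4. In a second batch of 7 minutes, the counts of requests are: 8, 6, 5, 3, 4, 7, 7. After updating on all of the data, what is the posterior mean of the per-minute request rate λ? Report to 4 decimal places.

5.2429

With a Gamma(shape α, rate β) prior, the Poisson likelihood is conjugate: the posterior is Gamma(α + ΣXᵢ, β + n).
Batch 1: sum of counts S = 43 over n = 9 minutes.
After batch 1: Gamma(α+S, β+n) = Gamma(9.8+43, 1.7+9) = Gamma(52.8, 10.7).
Batch 2: sum of counts S = 40 over n = 7 minutes.
After batch 2: Gamma(α+S, β+n) = Gamma(52.8+40, 10.7+7) = Gamma(92.8, 17.7).
Posterior mean = α/β = 92.8/17.7 = 5.2429.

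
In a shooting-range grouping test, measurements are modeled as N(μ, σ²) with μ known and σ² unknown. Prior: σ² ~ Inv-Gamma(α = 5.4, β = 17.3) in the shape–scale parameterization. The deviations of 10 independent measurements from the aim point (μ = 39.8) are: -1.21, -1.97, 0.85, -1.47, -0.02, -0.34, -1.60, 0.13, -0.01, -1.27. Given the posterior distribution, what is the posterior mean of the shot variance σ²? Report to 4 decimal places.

With known mean μ and an Inverse-Gamma(α, β) prior on σ², the Normal likelihood is conjugate: posterior is Inv-Gamma(α + n/2, β + Σ(xᵢ−μ)²/2).
Σ(xᵢ−μ)² = (-1.21)² + (-1.97)² + (0.85)² + (-1.47)² + (-0.02)² + (-0.34)² + (-1.60)² + (0.13)² + (-0.01)² + (-1.27)² = 12.5343.
Posterior: Inv-Gamma(5.4 + 10/2, 17.3 + 12.5343/2) = Inv-Gamma(10.40, 23.56715).
E[σ²|data] = β/(α−1) = 23.56715/9.40 = 2.5071.

2.5071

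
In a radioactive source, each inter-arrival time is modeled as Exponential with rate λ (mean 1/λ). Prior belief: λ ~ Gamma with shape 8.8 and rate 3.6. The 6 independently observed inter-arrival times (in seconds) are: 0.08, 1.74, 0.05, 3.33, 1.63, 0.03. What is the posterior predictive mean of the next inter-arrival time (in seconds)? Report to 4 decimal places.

With a Gamma(shape α, rate β) prior on the exponential rate λ, the posterior after n observations with total T = Σxᵢ is Gamma(α+n, β+T).
Sum of observations T = 6.86 seconds; n = 6.
Posterior: Gamma(8.8+6, 3.6+6.86) = Gamma(14.8, 10.46).
The predictive distribution for the next observation is Lomax; its mean is β/(α−1) = 10.46/13.8 = 0.7580.

0.7580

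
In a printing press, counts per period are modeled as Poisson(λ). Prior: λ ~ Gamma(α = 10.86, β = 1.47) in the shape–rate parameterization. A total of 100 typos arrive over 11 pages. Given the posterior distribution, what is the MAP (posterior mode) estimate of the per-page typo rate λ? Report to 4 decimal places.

8.8099

With a Gamma(shape α, rate β) prior, the Poisson likelihood is conjugate: the posterior is Gamma(α + ΣXᵢ, β + n).
Posterior: Gamma(α+S, β+n) = Gamma(10.86+100, 1.47+11) = Gamma(110.86, 12.47).
Mode of Gamma(α,β) for α≥1 is (α−1)/β = 109.86/12.47 = 8.8099.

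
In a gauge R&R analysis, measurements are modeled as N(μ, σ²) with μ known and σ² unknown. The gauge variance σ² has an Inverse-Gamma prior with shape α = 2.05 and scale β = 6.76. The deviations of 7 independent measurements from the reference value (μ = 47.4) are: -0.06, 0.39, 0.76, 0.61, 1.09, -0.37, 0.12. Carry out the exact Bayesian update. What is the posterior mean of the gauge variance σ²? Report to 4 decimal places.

With known mean μ and an Inverse-Gamma(α, β) prior on σ², the Normal likelihood is conjugate: posterior is Inv-Gamma(α + n/2, β + Σ(xᵢ−μ)²/2).
Σ(xᵢ−μ)² = (-0.06)² + (0.39)² + (0.76)² + (0.61)² + (1.09)² + (-0.37)² + (0.12)² = 2.4448.
Posterior: Inv-Gamma(2.05 + 7/2, 6.76 + 2.4448/2) = Inv-Gamma(5.55, 7.98240).
E[σ²|data] = β/(α−1) = 7.98240/4.55 = 1.7544.

1.7544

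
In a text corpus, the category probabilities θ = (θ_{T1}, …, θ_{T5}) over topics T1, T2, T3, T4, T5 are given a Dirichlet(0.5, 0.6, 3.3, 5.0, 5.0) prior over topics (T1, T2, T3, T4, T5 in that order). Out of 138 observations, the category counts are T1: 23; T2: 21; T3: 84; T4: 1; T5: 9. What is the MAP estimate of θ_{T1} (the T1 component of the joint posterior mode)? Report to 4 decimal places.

The Dirichlet prior is conjugate to the Multinomial likelihood: each posterior αⱼ = prior αⱼ + observed count nⱼ.
Posterior concentration: (23.5, 21.6, 87.3, 6.0, 14.0), total = 152.4.
Joint mode component: (α_{T1}−1)/(Σα−K) = 22.5/147.4 = 0.1526.

0.1526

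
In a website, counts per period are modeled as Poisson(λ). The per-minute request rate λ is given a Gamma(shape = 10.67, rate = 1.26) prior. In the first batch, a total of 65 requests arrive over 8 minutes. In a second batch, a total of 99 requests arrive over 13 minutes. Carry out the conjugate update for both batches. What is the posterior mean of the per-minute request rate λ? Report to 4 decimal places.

With a Gamma(shape α, rate β) prior, the Poisson likelihood is conjugate: the posterior is Gamma(α + ΣXᵢ, β + n).
After batch 1: Gamma(α+S, β+n) = Gamma(10.67+65, 1.26+8) = Gamma(75.67, 9.26).
After batch 2: Gamma(α+S, β+n) = Gamma(75.67+99, 9.26+13) = Gamma(174.67, 22.26).
Posterior mean = α/β = 174.67/22.26 = 7.8468.

7.8468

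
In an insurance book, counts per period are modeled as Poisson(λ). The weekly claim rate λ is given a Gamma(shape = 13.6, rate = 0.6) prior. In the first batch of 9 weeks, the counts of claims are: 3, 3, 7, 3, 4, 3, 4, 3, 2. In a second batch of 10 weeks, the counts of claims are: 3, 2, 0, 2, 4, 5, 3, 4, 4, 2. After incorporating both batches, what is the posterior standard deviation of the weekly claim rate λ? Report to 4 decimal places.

0.4407

With a Gamma(shape α, rate β) prior, the Poisson likelihood is conjugate: the posterior is Gamma(α + ΣXᵢ, β + n).
Batch 1: sum of counts S = 32 over n = 9 weeks.
After batch 1: Gamma(α+S, β+n) = Gamma(13.6+32, 0.6+9) = Gamma(45.6, 9.6).
Batch 2: sum of counts S = 29 over n = 10 weeks.
After batch 2: Gamma(α+S, β+n) = Gamma(45.6+29, 9.6+10) = Gamma(74.6, 19.6).
SD = √α/β = √74.6/19.6 = 0.4407.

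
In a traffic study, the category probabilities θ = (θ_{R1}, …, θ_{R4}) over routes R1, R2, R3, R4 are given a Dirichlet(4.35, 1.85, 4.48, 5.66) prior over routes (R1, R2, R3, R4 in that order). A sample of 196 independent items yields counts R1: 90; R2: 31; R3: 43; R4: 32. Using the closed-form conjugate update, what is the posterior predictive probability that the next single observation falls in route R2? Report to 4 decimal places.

0.1547

The Dirichlet prior is conjugate to the Multinomial likelihood: each posterior αⱼ = prior αⱼ + observed count nⱼ.
Posterior concentration: (94.35, 32.85, 47.48, 37.66), total = 212.34.
P(next = R2 | data) = α_{R2}/Σα = 0.1547.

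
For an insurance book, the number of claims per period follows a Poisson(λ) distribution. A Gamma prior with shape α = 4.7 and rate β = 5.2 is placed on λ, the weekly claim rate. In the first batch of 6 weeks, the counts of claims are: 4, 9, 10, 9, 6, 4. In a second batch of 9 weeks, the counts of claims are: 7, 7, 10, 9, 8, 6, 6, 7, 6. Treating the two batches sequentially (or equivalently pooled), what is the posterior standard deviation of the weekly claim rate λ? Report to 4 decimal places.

With a Gamma(shape α, rate β) prior, the Poisson likelihood is conjugate: the posterior is Gamma(α + ΣXᵢ, β + n).
Batch 1: sum of counts S = 42 over n = 6 weeks.
After batch 1: Gamma(α+S, β+n) = Gamma(4.7+42, 5.2+6) = Gamma(46.7, 11.2).
Batch 2: sum of counts S = 66 over n = 9 weeks.
After batch 2: Gamma(α+S, β+n) = Gamma(46.7+66, 11.2+9) = Gamma(112.7, 20.2).
SD = √α/β = √112.7/20.2 = 0.5255.

0.5255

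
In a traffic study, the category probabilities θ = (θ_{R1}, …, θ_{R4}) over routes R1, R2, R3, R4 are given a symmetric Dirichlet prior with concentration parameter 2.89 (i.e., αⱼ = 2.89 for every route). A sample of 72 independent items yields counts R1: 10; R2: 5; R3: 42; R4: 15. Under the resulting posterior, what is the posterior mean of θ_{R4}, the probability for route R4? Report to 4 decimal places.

The Dirichlet prior is conjugate to the Multinomial likelihood: each posterior αⱼ = prior αⱼ + observed count nⱼ.
Posterior concentration: (12.89, 7.89, 44.89, 17.89), total = 83.56.
E[θ_{R4}|data] = α_{R4}/Σα = 17.89/83.56 = 0.2141.

0.2141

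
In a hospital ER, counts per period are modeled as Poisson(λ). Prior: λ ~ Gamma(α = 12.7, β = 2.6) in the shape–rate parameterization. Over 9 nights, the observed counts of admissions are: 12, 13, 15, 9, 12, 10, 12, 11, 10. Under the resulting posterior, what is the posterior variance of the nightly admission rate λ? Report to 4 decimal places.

0.8673

With a Gamma(shape α, rate β) prior, the Poisson likelihood is conjugate: the posterior is Gamma(α + ΣXᵢ, β + n).
Sum of counts S = 104 over n = 9 nights.
Posterior: Gamma(α+S, β+n) = Gamma(12.7+104, 2.6+9) = Gamma(116.7, 11.6).
Var = α/β² = 116.7/11.6² = 0.8673.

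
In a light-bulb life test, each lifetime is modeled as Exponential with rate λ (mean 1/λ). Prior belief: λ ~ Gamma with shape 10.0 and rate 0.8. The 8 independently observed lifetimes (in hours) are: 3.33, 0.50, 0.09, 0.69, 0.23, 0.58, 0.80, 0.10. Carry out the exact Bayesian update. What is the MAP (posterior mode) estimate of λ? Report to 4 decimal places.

2.3876

With a Gamma(shape α, rate β) prior on the exponential rate λ, the posterior after n observations with total T = Σxᵢ is Gamma(α+n, β+T).
Sum of observations T = 6.32 hours; n = 8.
Posterior: Gamma(10.0+8, 0.8+6.32) = Gamma(18.0, 7.12).
Mode = (α−1)/β = 2.3876.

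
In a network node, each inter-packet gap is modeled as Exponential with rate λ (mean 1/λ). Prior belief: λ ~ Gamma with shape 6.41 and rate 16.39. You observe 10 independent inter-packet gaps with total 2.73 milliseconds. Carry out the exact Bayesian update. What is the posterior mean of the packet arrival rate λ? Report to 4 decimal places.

With a Gamma(shape α, rate β) prior on the exponential rate λ, the posterior after n observations with total T = Σxᵢ is Gamma(α+n, β+T).
Posterior: Gamma(6.41+10, 16.39+2.73) = Gamma(16.41, 19.12).
Posterior mean of λ = α/β = 16.41/19.12 = 0.8583.

0.8583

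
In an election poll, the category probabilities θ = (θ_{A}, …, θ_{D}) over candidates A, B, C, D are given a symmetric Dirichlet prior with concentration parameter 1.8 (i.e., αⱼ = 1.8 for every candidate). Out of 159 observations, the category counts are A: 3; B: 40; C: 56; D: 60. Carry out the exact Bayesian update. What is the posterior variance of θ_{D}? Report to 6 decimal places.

0.001397

The Dirichlet prior is conjugate to the Multinomial likelihood: each posterior αⱼ = prior αⱼ + observed count nⱼ.
Posterior concentration: (4.8, 41.8, 57.8, 61.8), total = 166.2.
Var[θ_j] = α_j(Σα−α_j)/((Σα)²(Σα+1)) = 61.8·104.4/(166.2²·167.2) = 0.001397.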